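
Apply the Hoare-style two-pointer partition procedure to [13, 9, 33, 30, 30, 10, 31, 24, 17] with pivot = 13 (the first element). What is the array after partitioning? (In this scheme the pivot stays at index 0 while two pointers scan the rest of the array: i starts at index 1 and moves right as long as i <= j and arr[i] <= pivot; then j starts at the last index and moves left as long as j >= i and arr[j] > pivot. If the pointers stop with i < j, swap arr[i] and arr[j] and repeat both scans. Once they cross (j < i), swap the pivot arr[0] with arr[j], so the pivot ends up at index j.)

Hoare-style two-pointer partition with pivot = 13:

Initial array: [13, 9, 33, 30, 30, 10, 31, 24, 17]

Pointers start at i = 1, j = 8.
i stops at index 2 (arr[2]=33 > 13), j stops at index 5 (arr[5]=10 <= 13): swap arr[2] and arr[5], array becomes [13, 9, 10, 30, 30, 33, 31, 24, 17]
i ends at 3, j ends at 2: the pointers have crossed (j < i), so scanning stops.

Swap pivot arr[0] with arr[2] to place pivot at position 2: [10, 9, 13, 30, 30, 33, 31, 24, 17]
Pivot position: 2

After partitioning with pivot 13, the array becomes [10, 9, 13, 30, 30, 33, 31, 24, 17]. The pivot is placed at index 2. All elements to the left of the pivot are <= 13, and all elements to the right are > 13.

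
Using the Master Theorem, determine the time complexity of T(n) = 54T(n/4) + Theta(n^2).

Master Theorem for T(n) = 54T(n/4) + O(n^2):

a = 54, b = 4, c = 2
log_b(a) = log_4(54) = 2.8774

Case 1: c = 2 < log_4(54) = 2.8774
T(n) = O(n^(log_4 54))

For T(n) = 54T(n/4) + O(n^2): log_4(54) = 2.8774. This is Case 1 of the Master Theorem (c < log_b(a), work dominated by leaves), giving O(n^(log_4 54)).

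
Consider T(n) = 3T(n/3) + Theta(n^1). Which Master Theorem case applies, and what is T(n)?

Master Theorem for T(n) = 3T(n/3) + O(n^1):

a = 3, b = 3, c = 1
log_b(a) = log_3(3) = 1.0000

Case 2: c = 1 = log_3(3) = 1.0000
T(n) = O(n^1 log n) = O(n log n)

For T(n) = 3T(n/3) + O(n^1): log_3(3) = 1.0000. This is Case 2 of the Master Theorem (c = log_b(a), equal work at all levels), giving O(n log n).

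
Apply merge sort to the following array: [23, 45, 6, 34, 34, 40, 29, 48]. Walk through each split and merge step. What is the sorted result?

Merge sort trace:

Split: [23, 45, 6, 34, 34, 40, 29, 48] -> [23, 45, 6, 34] and [34, 40, 29, 48]
  Split: [23, 45, 6, 34] -> [23, 45] and [6, 34]
    Split: [23, 45] -> [23] and [45]
    Merge: [23] + [45] -> [23, 45]
    Split: [6, 34] -> [6] and [34]
    Merge: [6] + [34] -> [6, 34]
  Merge: [23, 45] + [6, 34] -> [6, 23, 34, 45]
  Split: [34, 40, 29, 48] -> [34, 40] and [29, 48]
    Split: [34, 40] -> [34] and [40]
    Merge: [34] + [40] -> [34, 40]
    Split: [29, 48] -> [29] and [48]
    Merge: [29] + [48] -> [29, 48]
  Merge: [34, 40] + [29, 48] -> [29, 34, 40, 48]
Merge: [6, 23, 34, 45] + [29, 34, 40, 48] -> [6, 23, 29, 34, 34, 40, 45, 48]

Final sorted array: [6, 23, 29, 34, 34, 40, 45, 48]

The merge sort proceeds by recursively splitting the array and merging sorted halves.
After all merges, the sorted array is [6, 23, 29, 34, 34, 40, 45, 48].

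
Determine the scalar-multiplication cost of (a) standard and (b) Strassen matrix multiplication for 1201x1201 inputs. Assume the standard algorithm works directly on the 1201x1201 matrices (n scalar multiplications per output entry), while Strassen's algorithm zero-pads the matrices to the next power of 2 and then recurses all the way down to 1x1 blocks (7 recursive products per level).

Matrix multiplication for 1201x1201 matrices:

Strassen's algorithm requires power-of-2 dimensions. Pad 1201x1201 to 2048x2048 (next power of 2).

Standard algorithm: 1201^3 = 1732323601 multiplications
Strassen's algorithm: 7^(log2(2048)) = 7^11 = 1977326743 multiplications
Difference: 1732323601 - 1977326743 = -245003142 (Strassen uses MORE here due to padding overhead — for small or just-over-power-of-2 n, padding can outweigh the per-level savings)

Standard: 1732323601 multiplications (1201^3). Strassen: 1977326743 multiplications (7^11, after padding to 2048x2048). Strassen reduces 8 recursive multiplications to 7 at each level.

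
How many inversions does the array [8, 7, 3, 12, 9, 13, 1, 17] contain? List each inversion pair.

Finding inversions in [8, 7, 3, 12, 9, 13, 1, 17]:

(0, 1): arr[0]=8 > arr[1]=7
(0, 2): arr[0]=8 > arr[2]=3
(0, 6): arr[0]=8 > arr[6]=1
(1, 2): arr[1]=7 > arr[2]=3
(1, 6): arr[1]=7 > arr[6]=1
(2, 6): arr[2]=3 > arr[6]=1
(3, 4): arr[3]=12 > arr[4]=9
(3, 6): arr[3]=12 > arr[6]=1
(4, 6): arr[4]=9 > arr[6]=1
(5, 6): arr[5]=13 > arr[6]=1

Total inversions: 10

The array has 10 inversion(s): (0,1), (0,2), (0,6), (1,2), (1,6), (2,6), (3,4), (3,6), (4,6), (5,6). Each pair (i,j) satisfies i < j and arr[i] > arr[j].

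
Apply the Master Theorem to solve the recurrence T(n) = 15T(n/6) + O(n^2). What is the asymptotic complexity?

Master Theorem for T(n) = 15T(n/6) + O(n^2):

a = 15, b = 6, c = 2
log_b(a) = log_6(15) = 1.5114

Case 3: c = 2 > log_6(15) = 1.5114
T(n) = O(n^2) = O(n^2)

For T(n) = 15T(n/6) + O(n^2): log_6(15) = 1.5114. This is Case 3 of the Master Theorem (c > log_b(a), work dominated by root), giving O(n^2).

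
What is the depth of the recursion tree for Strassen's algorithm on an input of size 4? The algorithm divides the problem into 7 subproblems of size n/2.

For divide and conquer with division factor 2:

Problem sizes at each level:
Level 0: 4
Level 1: 2
Level 2: 1

The root is level 0 and the size-1 base case is level 2 (the tree spans levels 0 through 2, i.e. 3 levels counting the root), so the depth is the number of divisions: log_2(4) = 2

The recursion tree depth is log_2(4) = 2. At each level, the problem size is divided by 2, so it takes 2 divisions to reduce to a base case of size 1. The algorithm makes 7 recursive calls at each level.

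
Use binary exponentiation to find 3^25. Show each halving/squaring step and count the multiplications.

Computing 3^25 by squaring (build up from 3^1; each line after the first costs one multiplication):

3^1 = 3
3^2 = (3^1)^2 = 3^2 = 9
3^3 = 3 * 3^2 = 3 * 9 = 27
3^6 = (3^3)^2 = 27^2 = 729
3^12 = (3^6)^2 = 729^2 = 531441
3^24 = (3^12)^2 = 531441^2 = 282429536481
3^25 = 3 * 3^24 = 3 * 282429536481 = 847288609443

Result: 847288609443
Multiplications needed: 6 (6 lines after 3^1)

3^25 = 847288609443. Using exponentiation by squaring, this requires 6 multiplications. The key idea: if the exponent is even, square the half-power; if odd, multiply by the base once.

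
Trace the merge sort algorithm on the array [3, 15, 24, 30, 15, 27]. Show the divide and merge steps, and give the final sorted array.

Merge sort trace:

Split: [3, 15, 24, 30, 15, 27] -> [3, 15, 24] and [30, 15, 27]
  Split: [3, 15, 24] -> [3] and [15, 24]
    Split: [15, 24] -> [15] and [24]
    Merge: [15] + [24] -> [15, 24]
  Merge: [3] + [15, 24] -> [3, 15, 24]
  Split: [30, 15, 27] -> [30] and [15, 27]
    Split: [15, 27] -> [15] and [27]
    Merge: [15] + [27] -> [15, 27]
  Merge: [30] + [15, 27] -> [15, 27, 30]
Merge: [3, 15, 24] + [15, 27, 30] -> [3, 15, 15, 24, 27, 30]

Final sorted array: [3, 15, 15, 24, 27, 30]

The merge sort proceeds by recursively splitting the array and merging sorted halves.
After all merges, the sorted array is [3, 15, 15, 24, 27, 30].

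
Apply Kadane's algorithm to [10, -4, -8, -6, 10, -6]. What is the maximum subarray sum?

Using Kadane's algorithm on [10, -4, -8, -6, 10, -6]:

Scanning through the array:
Position 1 (value -4): max_ending_here = 6, max_so_far = 10
Position 2 (value -8): max_ending_here = -2, max_so_far = 10
Position 3 (value -6): max_ending_here = -6, max_so_far = 10
Position 4 (value 10): max_ending_here = 10, max_so_far = 10
Position 5 (value -6): max_ending_here = 4, max_so_far = 10

Maximum subarray: [10]
Maximum sum: 10

The maximum subarray is [10] with sum 10. This subarray runs from index 0 to index 0.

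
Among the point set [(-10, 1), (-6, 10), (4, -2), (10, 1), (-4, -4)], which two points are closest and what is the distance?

Computing all pairwise distances among 5 points:

d((-10, 1), (-6, 10)) = 9.8489
d((-10, 1), (4, -2)) = 14.3178
d((-10, 1), (10, 1)) = 20.0
d((-10, 1), (-4, -4)) = 7.8102
d((-6, 10), (4, -2)) = 15.6205
d((-6, 10), (10, 1)) = 18.3576
d((-6, 10), (-4, -4)) = 14.1421
d((4, -2), (10, 1)) = 6.7082 <-- minimum
d((4, -2), (-4, -4)) = 8.2462
d((10, 1), (-4, -4)) = 14.8661

Closest pair: (4, -2) and (10, 1) with distance 6.7082

The closest pair is (4, -2) and (10, 1) with Euclidean distance 6.7082. For 5 points, brute-force pairwise comparison is shown above. For large n, the divide-and-conquer algorithm (sort by x, recurse on halves, check the dividing strip) achieves O(n log n).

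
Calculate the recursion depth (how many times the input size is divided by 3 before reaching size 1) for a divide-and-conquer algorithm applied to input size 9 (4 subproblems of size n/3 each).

For divide and conquer with division factor 3:

Problem sizes at each level:
Level 0: 9
Level 1: 3
Level 2: 1

The root is level 0 and the size-1 base case is level 2 (the tree spans levels 0 through 2, i.e. 3 levels counting the root), so the depth is the number of divisions: log_3(9) = 2

The recursion tree depth is log_3(9) = 2. At each level, the problem size is divided by 3, so it takes 2 divisions to reduce to a base case of size 1. The algorithm makes 4 recursive calls at each level.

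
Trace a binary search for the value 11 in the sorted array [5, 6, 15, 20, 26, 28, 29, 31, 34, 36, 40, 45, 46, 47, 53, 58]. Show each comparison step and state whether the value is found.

Binary search for 11 in [5, 6, 15, 20, 26, 28, 29, 31, 34, 36, 40, 45, 46, 47, 53, 58]:

lo=0, hi=15, mid=7, arr[mid]=31 -> 31 > 11, search left half
lo=0, hi=6, mid=3, arr[mid]=20 -> 20 > 11, search left half
lo=0, hi=2, mid=1, arr[mid]=6 -> 6 < 11, search right half
lo=2, hi=2, mid=2, arr[mid]=15 -> 15 > 11, search left half
lo=2 > hi=1, target 11 not found

Binary search determines that 11 is not in the array after 4 comparisons. The search space was exhausted without finding the target.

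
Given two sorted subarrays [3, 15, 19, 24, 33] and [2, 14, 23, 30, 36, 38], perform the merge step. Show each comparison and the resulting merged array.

Merging process:

Compare 3 vs 2: take 2 from right. Merged: [2]
Compare 3 vs 14: take 3 from left. Merged: [2, 3]
Compare 15 vs 14: take 14 from right. Merged: [2, 3, 14]
Compare 15 vs 23: take 15 from left. Merged: [2, 3, 14, 15]
Compare 19 vs 23: take 19 from left. Merged: [2, 3, 14, 15, 19]
Compare 24 vs 23: take 23 from right. Merged: [2, 3, 14, 15, 19, 23]
Compare 24 vs 30: take 24 from left. Merged: [2, 3, 14, 15, 19, 23, 24]
Compare 33 vs 30: take 30 from right. Merged: [2, 3, 14, 15, 19, 23, 24, 30]
Compare 33 vs 36: take 33 from left. Merged: [2, 3, 14, 15, 19, 23, 24, 30, 33]
Append remaining from right: [36, 38]. Merged: [2, 3, 14, 15, 19, 23, 24, 30, 33, 36, 38]

Final merged array: [2, 3, 14, 15, 19, 23, 24, 30, 33, 36, 38]
Total comparisons: 9

The merged array is [2, 3, 14, 15, 19, 23, 24, 30, 33, 36, 38], requiring 9 comparisons. The merge step runs in O(n) time where n is the total number of elements.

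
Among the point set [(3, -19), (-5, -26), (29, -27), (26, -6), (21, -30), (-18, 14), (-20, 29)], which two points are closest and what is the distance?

Computing all pairwise distances among 7 points:

d((3, -19), (-5, -26)) = 10.6301
d((3, -19), (29, -27)) = 27.2029
d((3, -19), (26, -6)) = 26.4197
d((3, -19), (21, -30)) = 21.095
d((3, -19), (-18, 14)) = 39.1152
d((3, -19), (-20, 29)) = 53.2259
d((-5, -26), (29, -27)) = 34.0147
d((-5, -26), (26, -6)) = 36.8917
d((-5, -26), (21, -30)) = 26.3059
d((-5, -26), (-18, 14)) = 42.0595
d((-5, -26), (-20, 29)) = 57.0088
d((29, -27), (26, -6)) = 21.2132
d((29, -27), (21, -30)) = 8.544 <-- minimum
d((29, -27), (-18, 14)) = 62.3699
d((29, -27), (-20, 29)) = 74.411
d((26, -6), (21, -30)) = 24.5153
d((26, -6), (-18, 14)) = 48.3322
d((26, -6), (-20, 29)) = 57.8014
d((21, -30), (-18, 14)) = 58.7963
d((21, -30), (-20, 29)) = 71.8471
d((-18, 14), (-20, 29)) = 15.1327

Closest pair: (29, -27) and (21, -30) with distance 8.544

The closest pair is (29, -27) and (21, -30) with Euclidean distance 8.544. For 7 points, brute-force pairwise comparison is shown above. For large n, the divide-and-conquer algorithm (sort by x, recurse on halves, check the dividing strip) achieves O(n log n).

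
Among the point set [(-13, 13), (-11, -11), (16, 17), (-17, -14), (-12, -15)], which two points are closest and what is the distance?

Computing all pairwise distances among 5 points:

d((-13, 13), (-11, -11)) = 24.0832
d((-13, 13), (16, 17)) = 29.2746
d((-13, 13), (-17, -14)) = 27.2947
d((-13, 13), (-12, -15)) = 28.0179
d((-11, -11), (16, 17)) = 38.8973
d((-11, -11), (-17, -14)) = 6.7082
d((-11, -11), (-12, -15)) = 4.1231 <-- minimum
d((16, 17), (-17, -14)) = 45.2769
d((16, 17), (-12, -15)) = 42.5206
d((-17, -14), (-12, -15)) = 5.099

Closest pair: (-11, -11) and (-12, -15) with distance 4.1231

The closest pair is (-11, -11) and (-12, -15) with Euclidean distance 4.1231. For 5 points, brute-force pairwise comparison is shown above. For large n, the divide-and-conquer algorithm (sort by x, recurse on halves, check the dividing strip) achieves O(n log n).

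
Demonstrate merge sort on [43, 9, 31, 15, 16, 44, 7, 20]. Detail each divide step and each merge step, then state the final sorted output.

Merge sort trace:

Split: [43, 9, 31, 15, 16, 44, 7, 20] -> [43, 9, 31, 15] and [16, 44, 7, 20]
  Split: [43, 9, 31, 15] -> [43, 9] and [31, 15]
    Split: [43, 9] -> [43] and [9]
    Merge: [43] + [9] -> [9, 43]
    Split: [31, 15] -> [31] and [15]
    Merge: [31] + [15] -> [15, 31]
  Merge: [9, 43] + [15, 31] -> [9, 15, 31, 43]
  Split: [16, 44, 7, 20] -> [16, 44] and [7, 20]
    Split: [16, 44] -> [16] and [44]
    Merge: [16] + [44] -> [16, 44]
    Split: [7, 20] -> [7] and [20]
    Merge: [7] + [20] -> [7, 20]
  Merge: [16, 44] + [7, 20] -> [7, 16, 20, 44]
Merge: [9, 15, 31, 43] + [7, 16, 20, 44] -> [7, 9, 15, 16, 20, 31, 43, 44]

Final sorted array: [7, 9, 15, 16, 20, 31, 43, 44]

The merge sort proceeds by recursively splitting the array and merging sorted halves.
After all merges, the sorted array is [7, 9, 15, 16, 20, 31, 43, 44].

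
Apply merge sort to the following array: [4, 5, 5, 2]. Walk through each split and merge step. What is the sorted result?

Merge sort trace:

Split: [4, 5, 5, 2] -> [4, 5] and [5, 2]
  Split: [4, 5] -> [4] and [5]
  Merge: [4] + [5] -> [4, 5]
  Split: [5, 2] -> [5] and [2]
  Merge: [5] + [2] -> [2, 5]
Merge: [4, 5] + [2, 5] -> [2, 4, 5, 5]

Final sorted array: [2, 4, 5, 5]

The merge sort proceeds by recursively splitting the array and merging sorted halves.
After all merges, the sorted array is [2, 4, 5, 5].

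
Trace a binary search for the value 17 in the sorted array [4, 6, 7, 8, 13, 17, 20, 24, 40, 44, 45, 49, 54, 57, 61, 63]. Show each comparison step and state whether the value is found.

Binary search for 17 in [4, 6, 7, 8, 13, 17, 20, 24, 40, 44, 45, 49, 54, 57, 61, 63]:

lo=0, hi=15, mid=7, arr[mid]=24 -> 24 > 17, search left half
lo=0, hi=6, mid=3, arr[mid]=8 -> 8 < 17, search right half
lo=4, hi=6, mid=5, arr[mid]=17 -> Found target at index 5!

Binary search finds 17 at index 5 after 3 comparisons. The search repeatedly halves the search space by comparing with the middle element.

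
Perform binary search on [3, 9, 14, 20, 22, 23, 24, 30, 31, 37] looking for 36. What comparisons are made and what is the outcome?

Binary search for 36 in [3, 9, 14, 20, 22, 23, 24, 30, 31, 37]:

lo=0, hi=9, mid=4, arr[mid]=22 -> 22 < 36, search right half
lo=5, hi=9, mid=7, arr[mid]=30 -> 30 < 36, search right half
lo=8, hi=9, mid=8, arr[mid]=31 -> 31 < 36, search right half
lo=9, hi=9, mid=9, arr[mid]=37 -> 37 > 36, search left half
lo=9 > hi=8, target 36 not found

Binary search determines that 36 is not in the array after 4 comparisons. The search space was exhausted without finding the target.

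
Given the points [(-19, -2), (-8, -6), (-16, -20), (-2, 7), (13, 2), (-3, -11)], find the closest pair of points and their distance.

Computing all pairwise distances among 6 points:

d((-19, -2), (-8, -6)) = 11.7047
d((-19, -2), (-16, -20)) = 18.2483
d((-19, -2), (-2, 7)) = 19.2354
d((-19, -2), (13, 2)) = 32.249
d((-19, -2), (-3, -11)) = 18.3576
d((-8, -6), (-16, -20)) = 16.1245
d((-8, -6), (-2, 7)) = 14.3178
d((-8, -6), (13, 2)) = 22.4722
d((-8, -6), (-3, -11)) = 7.0711 <-- minimum
d((-16, -20), (-2, 7)) = 30.4138
d((-16, -20), (13, 2)) = 36.4005
d((-16, -20), (-3, -11)) = 15.8114
d((-2, 7), (13, 2)) = 15.8114
d((-2, 7), (-3, -11)) = 18.0278
d((13, 2), (-3, -11)) = 20.6155

Closest pair: (-8, -6) and (-3, -11) with distance 7.0711

The closest pair is (-8, -6) and (-3, -11) with Euclidean distance 7.0711. For 6 points, brute-force pairwise comparison is shown above. For large n, the divide-and-conquer algorithm (sort by x, recurse on halves, check the dividing strip) achieves O(n log n).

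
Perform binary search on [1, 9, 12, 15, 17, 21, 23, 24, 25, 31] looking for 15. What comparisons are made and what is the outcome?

Binary search for 15 in [1, 9, 12, 15, 17, 21, 23, 24, 25, 31]:

lo=0, hi=9, mid=4, arr[mid]=17 -> 17 > 15, search left half
lo=0, hi=3, mid=1, arr[mid]=9 -> 9 < 15, search right half
lo=2, hi=3, mid=2, arr[mid]=12 -> 12 < 15, search right half
lo=3, hi=3, mid=3, arr[mid]=15 -> Found target at index 3!

Binary search finds 15 at index 3 after 4 comparisons. The search repeatedly halves the search space by comparing with the middle element.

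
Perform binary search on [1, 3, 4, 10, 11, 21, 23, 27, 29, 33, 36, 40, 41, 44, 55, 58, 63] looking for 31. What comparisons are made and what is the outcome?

Binary search for 31 in [1, 3, 4, 10, 11, 21, 23, 27, 29, 33, 36, 40, 41, 44, 55, 58, 63]:

lo=0, hi=16, mid=8, arr[mid]=29 -> 29 < 31, search right half
lo=9, hi=16, mid=12, arr[mid]=41 -> 41 > 31, search left half
lo=9, hi=11, mid=10, arr[mid]=36 -> 36 > 31, search left half
lo=9, hi=9, mid=9, arr[mid]=33 -> 33 > 31, search left half
lo=9 > hi=8, target 31 not found

Binary search determines that 31 is not in the array after 4 comparisons. The search space was exhausted without finding the target.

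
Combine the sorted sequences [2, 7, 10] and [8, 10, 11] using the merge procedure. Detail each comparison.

Merging process:

Compare 2 vs 8: take 2 from left. Merged: [2]
Compare 7 vs 8: take 7 from left. Merged: [2, 7]
Compare 10 vs 8: take 8 from right. Merged: [2, 7, 8]
Compare 10 vs 10: take 10 from left. Merged: [2, 7, 8, 10]
Append remaining from right: [10, 11]. Merged: [2, 7, 8, 10, 10, 11]

Final merged array: [2, 7, 8, 10, 10, 11]
Total comparisons: 4

The merged array is [2, 7, 8, 10, 10, 11], requiring 4 comparisons. The merge step runs in O(n) time where n is the total number of elements.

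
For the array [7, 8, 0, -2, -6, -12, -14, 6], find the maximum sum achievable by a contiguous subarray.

Using Kadane's algorithm on [7, 8, 0, -2, -6, -12, -14, 6]:

Scanning through the array:
Position 1 (value 8): max_ending_here = 15, max_so_far = 15
Position 2 (value 0): max_ending_here = 15, max_so_far = 15
Position 3 (value -2): max_ending_here = 13, max_so_far = 15
Position 4 (value -6): max_ending_here = 7, max_so_far = 15
Position 5 (value -12): max_ending_here = -5, max_so_far = 15
Position 6 (value -14): max_ending_here = -14, max_so_far = 15
Position 7 (value 6): max_ending_here = 6, max_so_far = 15

Maximum subarray: [7, 8]
Maximum sum: 15

The maximum subarray is [7, 8] with sum 15. This subarray runs from index 0 to index 1.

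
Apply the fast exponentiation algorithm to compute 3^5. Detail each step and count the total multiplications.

Computing 3^5 by squaring (build up from 3^1; each line after the first costs one multiplication):

3^1 = 3
3^2 = (3^1)^2 = 3^2 = 9
3^4 = (3^2)^2 = 9^2 = 81
3^5 = 3 * 3^4 = 3 * 81 = 243

Result: 243
Multiplications needed: 3 (3 lines after 3^1)

3^5 = 243. Using exponentiation by squaring, this requires 3 multiplications. The key idea: if the exponent is even, square the half-power; if odd, multiply by the base once.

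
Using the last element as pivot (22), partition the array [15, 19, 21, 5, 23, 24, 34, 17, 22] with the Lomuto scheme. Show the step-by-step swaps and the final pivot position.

Lomuto partition with pivot = 22:

Initial array: [15, 19, 21, 5, 23, 24, 34, 17, 22]

arr[0]=15 <= 22: swap with position 0, array becomes [15, 19, 21, 5, 23, 24, 34, 17, 22]
arr[1]=19 <= 22: swap with position 1, array becomes [15, 19, 21, 5, 23, 24, 34, 17, 22]
arr[2]=21 <= 22: swap with position 2, array becomes [15, 19, 21, 5, 23, 24, 34, 17, 22]
arr[3]=5 <= 22: swap with position 3, array becomes [15, 19, 21, 5, 23, 24, 34, 17, 22]
arr[4]=23 > 22: no swap
arr[5]=24 > 22: no swap
arr[6]=34 > 22: no swap
arr[7]=17 <= 22: swap with position 4, array becomes [15, 19, 21, 5, 17, 24, 34, 23, 22]

Place pivot at position 5: [15, 19, 21, 5, 17, 22, 34, 23, 24]
Pivot position: 5

After partitioning with pivot 22, the array becomes [15, 19, 21, 5, 17, 22, 34, 23, 24]. The pivot is placed at index 5. All elements to the left of the pivot are <= 22, and all elements to the right are > 22.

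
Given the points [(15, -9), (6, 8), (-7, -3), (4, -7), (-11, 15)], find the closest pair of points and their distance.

Computing all pairwise distances among 5 points:

d((15, -9), (6, 8)) = 19.2354
d((15, -9), (-7, -3)) = 22.8035
d((15, -9), (4, -7)) = 11.1803 <-- minimum
d((15, -9), (-11, 15)) = 35.3836
d((6, 8), (-7, -3)) = 17.0294
d((6, 8), (4, -7)) = 15.1327
d((6, 8), (-11, 15)) = 18.3848
d((-7, -3), (4, -7)) = 11.7047
d((-7, -3), (-11, 15)) = 18.4391
d((4, -7), (-11, 15)) = 26.6271

Closest pair: (15, -9) and (4, -7) with distance 11.1803

The closest pair is (15, -9) and (4, -7) with Euclidean distance 11.1803. For 5 points, brute-force pairwise comparison is shown above. For large n, the divide-and-conquer algorithm (sort by x, recurse on halves, check the dividing strip) achieves O(n log n).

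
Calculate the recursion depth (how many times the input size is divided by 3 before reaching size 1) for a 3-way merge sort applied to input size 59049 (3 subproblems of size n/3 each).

For divide and conquer with division factor 3:

Problem sizes at each level:
Level 0: 59049
Level 1: 19683
Level 2: 6561
Level 3: 2187
Level 4: 729
Level 5: 243
Level 6: 81
Level 7: 27
Level 8: 9
Level 9: 3
Level 10: 1

The root is level 0 and the size-1 base case is level 10 (the tree spans levels 0 through 10, i.e. 11 levels counting the root), so the depth is the number of divisions: log_3(59049) = 10

The recursion tree depth is log_3(59049) = 10. At each level, the problem size is divided by 3, so it takes 10 divisions to reduce to a base case of size 1. The algorithm makes 3 recursive calls at each level.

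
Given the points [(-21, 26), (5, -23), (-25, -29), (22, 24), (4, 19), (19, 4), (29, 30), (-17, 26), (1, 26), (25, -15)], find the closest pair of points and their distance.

Computing all pairwise distances among 10 points:

d((-21, 26), (5, -23)) = 55.4707
d((-21, 26), (-25, -29)) = 55.1453
d((-21, 26), (22, 24)) = 43.0465
d((-21, 26), (4, 19)) = 25.9615
d((-21, 26), (19, 4)) = 45.6508
d((-21, 26), (29, 30)) = 50.1597
d((-21, 26), (-17, 26)) = 4.0 <-- minimum
d((-21, 26), (1, 26)) = 22.0
d((-21, 26), (25, -15)) = 61.6198
d((5, -23), (-25, -29)) = 30.5941
d((5, -23), (22, 24)) = 49.98
d((5, -23), (4, 19)) = 42.0119
d((5, -23), (19, 4)) = 30.4138
d((5, -23), (29, 30)) = 58.1808
d((5, -23), (-17, 26)) = 53.7122
d((5, -23), (1, 26)) = 49.163
d((5, -23), (25, -15)) = 21.5407
d((-25, -29), (22, 24)) = 70.8378
d((-25, -29), (4, 19)) = 56.0803
d((-25, -29), (19, 4)) = 55.0
d((-25, -29), (29, 30)) = 79.9812
d((-25, -29), (-17, 26)) = 55.5788
d((-25, -29), (1, 26)) = 60.8358
d((-25, -29), (25, -15)) = 51.923
d((22, 24), (4, 19)) = 18.6815
d((22, 24), (19, 4)) = 20.2237
d((22, 24), (29, 30)) = 9.2195
d((22, 24), (-17, 26)) = 39.0512
d((22, 24), (1, 26)) = 21.095
d((22, 24), (25, -15)) = 39.1152
d((4, 19), (19, 4)) = 21.2132
d((4, 19), (29, 30)) = 27.313
d((4, 19), (-17, 26)) = 22.1359
d((4, 19), (1, 26)) = 7.6158
d((4, 19), (25, -15)) = 39.9625
d((19, 4), (29, 30)) = 27.8568
d((19, 4), (-17, 26)) = 42.19
d((19, 4), (1, 26)) = 28.4253
d((19, 4), (25, -15)) = 19.9249
d((29, 30), (-17, 26)) = 46.1736
d((29, 30), (1, 26)) = 28.2843
d((29, 30), (25, -15)) = 45.1774
d((-17, 26), (1, 26)) = 18.0
d((-17, 26), (25, -15)) = 58.6941
d((1, 26), (25, -15)) = 47.5079

Closest pair: (-21, 26) and (-17, 26) with distance 4.0

The closest pair is (-21, 26) and (-17, 26) with Euclidean distance 4.0. For 10 points, brute-force pairwise comparison is shown above. For large n, the divide-and-conquer algorithm (sort by x, recurse on halves, check the dividing strip) achieves O(n log n).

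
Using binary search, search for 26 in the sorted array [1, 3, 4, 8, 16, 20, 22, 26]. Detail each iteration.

Binary search for 26 in [1, 3, 4, 8, 16, 20, 22, 26]:

lo=0, hi=7, mid=3, arr[mid]=8 -> 8 < 26, search right half
lo=4, hi=7, mid=5, arr[mid]=20 -> 20 < 26, search right half
lo=6, hi=7, mid=6, arr[mid]=22 -> 22 < 26, search right half
lo=7, hi=7, mid=7, arr[mid]=26 -> Found target at index 7!

Binary search finds 26 at index 7 after 4 comparisons. The search repeatedly halves the search space by comparing with the middle element.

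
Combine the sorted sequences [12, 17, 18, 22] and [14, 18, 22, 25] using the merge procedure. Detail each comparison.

Merging process:

Compare 12 vs 14: take 12 from left. Merged: [12]
Compare 17 vs 14: take 14 from right. Merged: [12, 14]
Compare 17 vs 18: take 17 from left. Merged: [12, 14, 17]
Compare 18 vs 18: take 18 from left. Merged: [12, 14, 17, 18]
Compare 22 vs 18: take 18 from right. Merged: [12, 14, 17, 18, 18]
Compare 22 vs 22: take 22 from left. Merged: [12, 14, 17, 18, 18, 22]
Append remaining from right: [22, 25]. Merged: [12, 14, 17, 18, 18, 22, 22, 25]

Final merged array: [12, 14, 17, 18, 18, 22, 22, 25]
Total comparisons: 6

The merged array is [12, 14, 17, 18, 18, 22, 22, 25], requiring 6 comparisons. The merge step runs in O(n) time where n is the total number of elements.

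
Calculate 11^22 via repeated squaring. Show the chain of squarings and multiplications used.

Computing 11^22 by squaring (build up from 11^1; each line after the first costs one multiplication):

11^1 = 11
11^2 = (11^1)^2 = 11^2 = 121
11^4 = (11^2)^2 = 121^2 = 14641
11^5 = 11 * 11^4 = 11 * 14641 = 161051
11^10 = (11^5)^2 = 161051^2 = 25937424601
11^11 = 11 * 11^10 = 11 * 25937424601 = 285311670611
11^22 = (11^11)^2 = 285311670611^2 = 81402749386839761113321

Result: 81402749386839761113321
Multiplications needed: 6 (6 lines after 11^1)

11^22 = 81402749386839761113321. Using exponentiation by squaring, this requires 6 multiplications. The key idea: if the exponent is even, square the half-power; if odd, multiply by the base once.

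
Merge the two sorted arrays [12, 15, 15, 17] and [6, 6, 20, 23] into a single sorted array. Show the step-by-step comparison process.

Merging process:

Compare 12 vs 6: take 6 from right. Merged: [6]
Compare 12 vs 6: take 6 from right. Merged: [6, 6]
Compare 12 vs 20: take 12 from left. Merged: [6, 6, 12]
Compare 15 vs 20: take 15 from left. Merged: [6, 6, 12, 15]
Compare 15 vs 20: take 15 from left. Merged: [6, 6, 12, 15, 15]
Compare 17 vs 20: take 17 from left. Merged: [6, 6, 12, 15, 15, 17]
Append remaining from right: [20, 23]. Merged: [6, 6, 12, 15, 15, 17, 20, 23]

Final merged array: [6, 6, 12, 15, 15, 17, 20, 23]
Total comparisons: 6

The merged array is [6, 6, 12, 15, 15, 17, 20, 23], requiring 6 comparisons. The merge step runs in O(n) time where n is the total number of elements.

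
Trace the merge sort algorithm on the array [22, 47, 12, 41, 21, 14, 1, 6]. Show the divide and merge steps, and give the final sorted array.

Merge sort trace:

Split: [22, 47, 12, 41, 21, 14, 1, 6] -> [22, 47, 12, 41] and [21, 14, 1, 6]
  Split: [22, 47, 12, 41] -> [22, 47] and [12, 41]
    Split: [22, 47] -> [22] and [47]
    Merge: [22] + [47] -> [22, 47]
    Split: [12, 41] -> [12] and [41]
    Merge: [12] + [41] -> [12, 41]
  Merge: [22, 47] + [12, 41] -> [12, 22, 41, 47]
  Split: [21, 14, 1, 6] -> [21, 14] and [1, 6]
    Split: [21, 14] -> [21] and [14]
    Merge: [21] + [14] -> [14, 21]
    Split: [1, 6] -> [1] and [6]
    Merge: [1] + [6] -> [1, 6]
  Merge: [14, 21] + [1, 6] -> [1, 6, 14, 21]
Merge: [12, 22, 41, 47] + [1, 6, 14, 21] -> [1, 6, 12, 14, 21, 22, 41, 47]

Final sorted array: [1, 6, 12, 14, 21, 22, 41, 47]

The merge sort proceeds by recursively splitting the array and merging sorted halves.
After all merges, the sorted array is [1, 6, 12, 14, 21, 22, 41, 47].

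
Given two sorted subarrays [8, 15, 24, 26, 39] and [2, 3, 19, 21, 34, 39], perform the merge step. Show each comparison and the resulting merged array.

Merging process:

Compare 8 vs 2: take 2 from right. Merged: [2]
Compare 8 vs 3: take 3 from right. Merged: [2, 3]
Compare 8 vs 19: take 8 from left. Merged: [2, 3, 8]
Compare 15 vs 19: take 15 from left. Merged: [2, 3, 8, 15]
Compare 24 vs 19: take 19 from right. Merged: [2, 3, 8, 15, 19]
Compare 24 vs 21: take 21 from right. Merged: [2, 3, 8, 15, 19, 21]
Compare 24 vs 34: take 24 from left. Merged: [2, 3, 8, 15, 19, 21, 24]
Compare 26 vs 34: take 26 from left. Merged: [2, 3, 8, 15, 19, 21, 24, 26]
Compare 39 vs 34: take 34 from right. Merged: [2, 3, 8, 15, 19, 21, 24, 26, 34]
Compare 39 vs 39: take 39 from left. Merged: [2, 3, 8, 15, 19, 21, 24, 26, 34, 39]
Append remaining from right: [39]. Merged: [2, 3, 8, 15, 19, 21, 24, 26, 34, 39, 39]

Final merged array: [2, 3, 8, 15, 19, 21, 24, 26, 34, 39, 39]
Total comparisons: 10

The merged array is [2, 3, 8, 15, 19, 21, 24, 26, 34, 39, 39], requiring 10 comparisons. The merge step runs in O(n) time where n is the total number of elements.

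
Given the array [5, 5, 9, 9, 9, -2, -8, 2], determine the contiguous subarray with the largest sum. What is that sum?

Using Kadane's algorithm on [5, 5, 9, 9, 9, -2, -8, 2]:

Scanning through the array:
Position 1 (value 5): max_ending_here = 10, max_so_far = 10
Position 2 (value 9): max_ending_here = 19, max_so_far = 19
Position 3 (value 9): max_ending_here = 28, max_so_far = 28
Position 4 (value 9): max_ending_here = 37, max_so_far = 37
Position 5 (value -2): max_ending_here = 35, max_so_far = 37
Position 6 (value -8): max_ending_here = 27, max_so_far = 37
Position 7 (value 2): max_ending_here = 29, max_so_far = 37

Maximum subarray: [5, 5, 9, 9, 9]
Maximum sum: 37

The maximum subarray is [5, 5, 9, 9, 9] with sum 37. This subarray runs from index 0 to index 4.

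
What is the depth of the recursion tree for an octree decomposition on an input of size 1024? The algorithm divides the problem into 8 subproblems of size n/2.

For divide and conquer with division factor 2:

Problem sizes at each level:
Level 0: 1024
Level 1: 512
Level 2: 256
Level 3: 128
Level 4: 64
Level 5: 32
Level 6: 16
Level 7: 8
Level 8: 4
Level 9: 2
Level 10: 1

The root is level 0 and the size-1 base case is level 10 (the tree spans levels 0 through 10, i.e. 11 levels counting the root), so the depth is the number of divisions: log_2(1024) = 10

The recursion tree depth is log_2(1024) = 10. At each level, the problem size is divided by 2, so it takes 10 divisions to reduce to a base case of size 1. The algorithm makes 8 recursive calls at each level.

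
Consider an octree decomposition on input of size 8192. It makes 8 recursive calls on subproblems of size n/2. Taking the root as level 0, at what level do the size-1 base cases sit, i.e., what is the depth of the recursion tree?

For divide and conquer with division factor 2:

Problem sizes at each level:
Level 0: 8192
Level 1: 4096
Level 2: 2048
Level 3: 1024
Level 4: 512
Level 5: 256
Level 6: 128
Level 7: 64
Level 8: 32
Level 9: 16
Level 10: 8
Level 11: 4
Level 12: 2
Level 13: 1

The root is level 0 and the size-1 base case is level 13 (the tree spans levels 0 through 13, i.e. 14 levels counting the root), so the depth is the number of divisions: log_2(8192) = 13

The recursion tree depth is log_2(8192) = 13. At each level, the problem size is divided by 2, so it takes 13 divisions to reduce to a base case of size 1. The algorithm makes 8 recursive calls at each level.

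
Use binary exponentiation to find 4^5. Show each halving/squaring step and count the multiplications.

Computing 4^5 by squaring (build up from 4^1; each line after the first costs one multiplication):

4^1 = 4
4^2 = (4^1)^2 = 4^2 = 16
4^4 = (4^2)^2 = 16^2 = 256
4^5 = 4 * 4^4 = 4 * 256 = 1024

Result: 1024
Multiplications needed: 3 (3 lines after 4^1)

4^5 = 1024. Using exponentiation by squaring, this requires 3 multiplications. The key idea: if the exponent is even, square the half-power; if odd, multiply by the base once.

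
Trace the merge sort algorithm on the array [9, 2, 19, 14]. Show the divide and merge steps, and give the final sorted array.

Merge sort trace:

Split: [9, 2, 19, 14] -> [9, 2] and [19, 14]
  Split: [9, 2] -> [9] and [2]
  Merge: [9] + [2] -> [2, 9]
  Split: [19, 14] -> [19] and [14]
  Merge: [19] + [14] -> [14, 19]
Merge: [2, 9] + [14, 19] -> [2, 9, 14, 19]

Final sorted array: [2, 9, 14, 19]

The merge sort proceeds by recursively splitting the array and merging sorted halves.
After all merges, the sorted array is [2, 9, 14, 19].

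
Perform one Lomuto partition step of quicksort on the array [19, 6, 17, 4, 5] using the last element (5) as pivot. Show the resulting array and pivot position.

Lomuto partition with pivot = 5:

Initial array: [19, 6, 17, 4, 5]

arr[0]=19 > 5: no swap
arr[1]=6 > 5: no swap
arr[2]=17 > 5: no swap
arr[3]=4 <= 5: swap with position 0, array becomes [4, 6, 17, 19, 5]

Place pivot at position 1: [4, 5, 17, 19, 6]
Pivot position: 1

After partitioning with pivot 5, the array becomes [4, 5, 17, 19, 6]. The pivot is placed at index 1. All elements to the left of the pivot are <= 5, and all elements to the right are > 5.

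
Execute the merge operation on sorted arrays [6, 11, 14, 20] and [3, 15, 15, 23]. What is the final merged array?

Merging process:

Compare 6 vs 3: take 3 from right. Merged: [3]
Compare 6 vs 15: take 6 from left. Merged: [3, 6]
Compare 11 vs 15: take 11 from left. Merged: [3, 6, 11]
Compare 14 vs 15: take 14 from left. Merged: [3, 6, 11, 14]
Compare 20 vs 15: take 15 from right. Merged: [3, 6, 11, 14, 15]
Compare 20 vs 15: take 15 from right. Merged: [3, 6, 11, 14, 15, 15]
Compare 20 vs 23: take 20 from left. Merged: [3, 6, 11, 14, 15, 15, 20]
Append remaining from right: [23]. Merged: [3, 6, 11, 14, 15, 15, 20, 23]

Final merged array: [3, 6, 11, 14, 15, 15, 20, 23]
Total comparisons: 7

The merged array is [3, 6, 11, 14, 15, 15, 20, 23], requiring 7 comparisons. The merge step runs in O(n) time where n is the total number of elements.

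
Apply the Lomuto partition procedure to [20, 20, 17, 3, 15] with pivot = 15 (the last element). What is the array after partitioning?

Lomuto partition with pivot = 15:

Initial array: [20, 20, 17, 3, 15]

arr[0]=20 > 15: no swap
arr[1]=20 > 15: no swap
arr[2]=17 > 15: no swap
arr[3]=3 <= 15: swap with position 0, array becomes [3, 20, 17, 20, 15]

Place pivot at position 1: [3, 15, 17, 20, 20]
Pivot position: 1

After partitioning with pivot 15, the array becomes [3, 15, 17, 20, 20]. The pivot is placed at index 1. All elements to the left of the pivot are <= 15, and all elements to the right are > 15.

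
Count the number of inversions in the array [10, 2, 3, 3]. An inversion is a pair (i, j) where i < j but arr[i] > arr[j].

Finding inversions in [10, 2, 3, 3]:

(0, 1): arr[0]=10 > arr[1]=2
(0, 2): arr[0]=10 > arr[2]=3
(0, 3): arr[0]=10 > arr[3]=3

Total inversions: 3

The array has 3 inversion(s): (0,1), (0,2), (0,3). Each pair (i,j) satisfies i < j and arr[i] > arr[j].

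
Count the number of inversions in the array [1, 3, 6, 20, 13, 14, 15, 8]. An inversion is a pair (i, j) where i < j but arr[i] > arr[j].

Finding inversions in [1, 3, 6, 20, 13, 14, 15, 8]:

(3, 4): arr[3]=20 > arr[4]=13
(3, 5): arr[3]=20 > arr[5]=14
(3, 6): arr[3]=20 > arr[6]=15
(3, 7): arr[3]=20 > arr[7]=8
(4, 7): arr[4]=13 > arr[7]=8
(5, 7): arr[5]=14 > arr[7]=8
(6, 7): arr[6]=15 > arr[7]=8

Total inversions: 7

The array has 7 inversion(s): (3,4), (3,5), (3,6), (3,7), (4,7), (5,7), (6,7). Each pair (i,j) satisfies i < j and arr[i] > arr[j].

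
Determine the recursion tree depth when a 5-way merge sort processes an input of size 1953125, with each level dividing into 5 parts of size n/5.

For divide and conquer with division factor 5:

Problem sizes at each level:
Level 0: 1953125
Level 1: 390625
Level 2: 78125
Level 3: 15625
Level 4: 3125
Level 5: 625
Level 6: 125
Level 7: 25
Level 8: 5
Level 9: 1

The root is level 0 and the size-1 base case is level 9 (the tree spans levels 0 through 9, i.e. 10 levels counting the root), so the depth is the number of divisions: log_5(1953125) = 9

The recursion tree depth is log_5(1953125) = 9. At each level, the problem size is divided by 5, so it takes 9 divisions to reduce to a base case of size 1. The algorithm makes 5 recursive calls at each level.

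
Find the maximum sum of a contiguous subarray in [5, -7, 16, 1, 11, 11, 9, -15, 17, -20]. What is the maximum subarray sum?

Using Kadane's algorithm on [5, -7, 16, 1, 11, 11, 9, -15, 17, -20]:

Scanning through the array:
Position 1 (value -7): max_ending_here = -2, max_so_far = 5
Position 2 (value 16): max_ending_here = 16, max_so_far = 16
Position 3 (value 1): max_ending_here = 17, max_so_far = 17
Position 4 (value 11): max_ending_here = 28, max_so_far = 28
Position 5 (value 11): max_ending_here = 39, max_so_far = 39
Position 6 (value 9): max_ending_here = 48, max_so_far = 48
Position 7 (value -15): max_ending_here = 33, max_so_far = 48
Position 8 (value 17): max_ending_here = 50, max_so_far = 50
Position 9 (value -20): max_ending_here = 30, max_so_far = 50

Maximum subarray: [16, 1, 11, 11, 9, -15, 17]
Maximum sum: 50

The maximum subarray is [16, 1, 11, 11, 9, -15, 17] with sum 50. This subarray runs from index 2 to index 8.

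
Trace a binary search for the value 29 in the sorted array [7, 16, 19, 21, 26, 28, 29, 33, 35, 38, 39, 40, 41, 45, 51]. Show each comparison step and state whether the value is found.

Binary search for 29 in [7, 16, 19, 21, 26, 28, 29, 33, 35, 38, 39, 40, 41, 45, 51]:

lo=0, hi=14, mid=7, arr[mid]=33 -> 33 > 29, search left half
lo=0, hi=6, mid=3, arr[mid]=21 -> 21 < 29, search right half
lo=4, hi=6, mid=5, arr[mid]=28 -> 28 < 29, search right half
lo=6, hi=6, mid=6, arr[mid]=29 -> Found target at index 6!

Binary search finds 29 at index 6 after 4 comparisons. The search repeatedly halves the search space by comparing with the middle element.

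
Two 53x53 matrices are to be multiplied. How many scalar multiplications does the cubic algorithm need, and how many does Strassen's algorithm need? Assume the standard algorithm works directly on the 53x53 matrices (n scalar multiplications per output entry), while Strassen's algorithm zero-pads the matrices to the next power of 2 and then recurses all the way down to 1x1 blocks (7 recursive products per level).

Matrix multiplication for 53x53 matrices:

Strassen's algorithm requires power-of-2 dimensions. Pad 53x53 to 64x64 (next power of 2).

Standard algorithm: 53^3 = 148877 multiplications
Strassen's algorithm: 7^(log2(64)) = 7^6 = 117649 multiplications
Savings: 148877 - 117649 = 31228 multiplications

Standard: 148877 multiplications (53^3). Strassen: 117649 multiplications (7^6, after padding to 64x64). Strassen reduces 8 recursive multiplications to 7 at each level.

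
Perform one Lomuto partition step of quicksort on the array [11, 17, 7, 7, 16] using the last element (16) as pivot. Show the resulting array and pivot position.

Lomuto partition with pivot = 16:

Initial array: [11, 17, 7, 7, 16]

arr[0]=11 <= 16: swap with position 0, array becomes [11, 17, 7, 7, 16]
arr[1]=17 > 16: no swap
arr[2]=7 <= 16: swap with position 1, array becomes [11, 7, 17, 7, 16]
arr[3]=7 <= 16: swap with position 2, array becomes [11, 7, 7, 17, 16]

Place pivot at position 3: [11, 7, 7, 16, 17]
Pivot position: 3

After partitioning with pivot 16, the array becomes [11, 7, 7, 16, 17]. The pivot is placed at index 3. All elements to the left of the pivot are <= 16, and all elements to the right are > 16.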